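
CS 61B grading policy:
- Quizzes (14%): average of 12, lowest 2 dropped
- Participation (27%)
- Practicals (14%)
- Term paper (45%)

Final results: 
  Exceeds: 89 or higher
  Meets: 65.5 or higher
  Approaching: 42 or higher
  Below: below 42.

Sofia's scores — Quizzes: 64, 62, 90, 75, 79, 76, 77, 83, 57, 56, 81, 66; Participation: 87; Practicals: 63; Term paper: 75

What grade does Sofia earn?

Meets

Quizzes: drop 56, 57 → average of remaining 10 = 753/10 = 75.3
Weighted total:
  Quizzes 75.3 × 0.14 = 10.542
  Participation 87 × 0.27 = 23.49
  Practicals 63 × 0.14 = 8.82
  Term paper 75 × 0.45 = 33.75
Sum = 76.602
76.602 is ≥ 65.5 and < 89 → Meets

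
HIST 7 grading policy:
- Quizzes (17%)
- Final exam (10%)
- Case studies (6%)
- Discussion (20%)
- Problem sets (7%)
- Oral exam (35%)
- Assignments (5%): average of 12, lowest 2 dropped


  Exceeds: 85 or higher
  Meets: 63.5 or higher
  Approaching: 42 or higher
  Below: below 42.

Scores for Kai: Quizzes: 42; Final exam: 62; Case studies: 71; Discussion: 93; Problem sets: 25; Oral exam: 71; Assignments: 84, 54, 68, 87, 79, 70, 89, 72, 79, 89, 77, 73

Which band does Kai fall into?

Assignments: drop 54, 68 → average of remaining 10 = 799/10 = 79.9
Weighted total:
  Quizzes 42 × 0.17 = 7.14
  Final exam 62 × 0.1 = 6.2
  Case studies 71 × 0.06 = 4.26
  Discussion 93 × 0.2 = 18.6
  Problem sets 25 × 0.07 = 1.75
  Oral exam 71 × 0.35 = 24.85
  Assignments 79.9 × 0.05 = 3.995
Sum = 66.795
66.795 is ≥ 63.5 and < 85 → Meets

Meets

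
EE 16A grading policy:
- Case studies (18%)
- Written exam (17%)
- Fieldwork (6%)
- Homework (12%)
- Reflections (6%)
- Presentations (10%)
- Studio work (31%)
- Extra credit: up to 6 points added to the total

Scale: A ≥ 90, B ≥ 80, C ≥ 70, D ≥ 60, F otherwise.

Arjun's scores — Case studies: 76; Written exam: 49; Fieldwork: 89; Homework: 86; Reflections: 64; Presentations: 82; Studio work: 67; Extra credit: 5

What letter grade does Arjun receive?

C

Weighted total:
  Case studies 76 × 0.18 = 13.68
  Written exam 49 × 0.17 = 8.33
  Fieldwork 89 × 0.06 = 5.34
  Homework 86 × 0.12 = 10.32
  Reflections 64 × 0.06 = 3.84
  Presentations 82 × 0.1 = 8.2
  Studio work 67 × 0.31 = 20.77
Sum = 70.48
Extra credit: 70.48 + 5 = 75.48
75.48 is ≥ 70 and < 80 → C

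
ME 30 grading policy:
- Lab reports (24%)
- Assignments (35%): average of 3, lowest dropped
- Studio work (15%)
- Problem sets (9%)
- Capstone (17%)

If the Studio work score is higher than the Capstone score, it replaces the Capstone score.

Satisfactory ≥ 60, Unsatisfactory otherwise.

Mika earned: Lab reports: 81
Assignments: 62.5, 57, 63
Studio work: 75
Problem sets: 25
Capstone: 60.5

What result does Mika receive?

Satisfactory

Assignments: drop 57 → average of remaining 2 = 125.5/2 = 62.75
Studio work (75) > Capstone (60.5), so Capstone counts as 75.
Weighted total:
  Lab reports 81 × 0.24 = 19.44
  Assignments 62.75 × 0.35 = 21.9625
  Studio work 75 × 0.15 = 11.25
  Problem sets 25 × 0.09 = 2.25
  Capstone 75 × 0.17 = 12.75
Sum = 67.6525
67.6525 ≥ 60 → Satisfactory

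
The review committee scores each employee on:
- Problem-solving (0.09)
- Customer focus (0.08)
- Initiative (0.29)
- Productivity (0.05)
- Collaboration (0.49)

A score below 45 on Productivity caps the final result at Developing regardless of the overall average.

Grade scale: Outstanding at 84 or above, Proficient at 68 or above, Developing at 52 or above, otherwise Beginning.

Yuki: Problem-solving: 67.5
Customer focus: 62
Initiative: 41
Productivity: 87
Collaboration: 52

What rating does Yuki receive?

Developing

Productivity score 87 ≥ 45: minimum met.
Weighted total:
  Problem-solving 67.5 × 0.09 = 6.075
  Customer focus 62 × 0.08 = 4.96
  Initiative 41 × 0.29 = 11.89
  Productivity 87 × 0.05 = 4.35
  Collaboration 52 × 0.49 = 25.48
Sum = 52.755
52.755 is ≥ 52 and < 68 → Developing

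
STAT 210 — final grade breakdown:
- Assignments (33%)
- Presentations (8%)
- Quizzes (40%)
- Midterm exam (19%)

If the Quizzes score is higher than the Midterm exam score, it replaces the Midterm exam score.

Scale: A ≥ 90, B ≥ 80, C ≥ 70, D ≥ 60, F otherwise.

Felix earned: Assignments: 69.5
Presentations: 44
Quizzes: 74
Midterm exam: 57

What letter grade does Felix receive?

C

Quizzes (74) > Midterm exam (57), so Midterm exam counts as 74.
Weighted total:
  Assignments 69.5 × 0.33 = 22.935
  Presentations 44 × 0.08 = 3.52
  Quizzes 74 × 0.4 = 29.6
  Midterm exam 74 × 0.19 = 14.06
Sum = 70.115
70.115 is ≥ 70 and < 80 → C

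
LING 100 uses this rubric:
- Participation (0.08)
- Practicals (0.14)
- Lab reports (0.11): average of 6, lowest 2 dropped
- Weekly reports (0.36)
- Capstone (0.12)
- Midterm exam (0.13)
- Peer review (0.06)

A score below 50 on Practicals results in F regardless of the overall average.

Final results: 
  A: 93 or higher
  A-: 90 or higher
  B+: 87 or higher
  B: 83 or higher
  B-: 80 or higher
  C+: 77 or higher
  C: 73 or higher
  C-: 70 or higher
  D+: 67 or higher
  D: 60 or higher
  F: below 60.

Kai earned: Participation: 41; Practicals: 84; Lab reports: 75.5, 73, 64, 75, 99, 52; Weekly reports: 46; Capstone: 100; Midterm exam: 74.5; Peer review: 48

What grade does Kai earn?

D

Lab reports: drop 52, 64 → average of remaining 4 = 322.5/4 = 80.625
Practicals score 84 ≥ 50: minimum met.
Weighted total:
  Participation 41 × 0.08 = 3.28
  Practicals 84 × 0.14 = 11.76
  Lab reports 80.625 × 0.11 = 8.86875
  Weekly reports 46 × 0.36 = 16.56
  Capstone 100 × 0.12 = 12
  Midterm exam 74.5 × 0.13 = 9.685
  Peer review 48 × 0.06 = 2.88
Sum = 65.03375
65.03375 is ≥ 60 and < 67 → D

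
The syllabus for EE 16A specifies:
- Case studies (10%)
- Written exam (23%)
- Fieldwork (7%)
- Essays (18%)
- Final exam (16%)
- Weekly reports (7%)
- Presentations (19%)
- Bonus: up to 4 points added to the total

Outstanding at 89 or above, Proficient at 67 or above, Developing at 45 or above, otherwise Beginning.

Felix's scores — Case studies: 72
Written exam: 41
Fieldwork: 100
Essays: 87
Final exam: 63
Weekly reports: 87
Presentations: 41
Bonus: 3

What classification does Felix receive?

Developing

Weighted total:
  Case studies 72 × 0.1 = 7.2
  Written exam 41 × 0.23 = 9.43
  Fieldwork 100 × 0.07 = 7
  Essays 87 × 0.18 = 15.66
  Final exam 63 × 0.16 = 10.08
  Weekly reports 87 × 0.07 = 6.09
  Presentations 41 × 0.19 = 7.79
Sum = 63.25
Bonus: 63.25 + 3 = 66.25
66.25 is ≥ 45 and < 67 → Developing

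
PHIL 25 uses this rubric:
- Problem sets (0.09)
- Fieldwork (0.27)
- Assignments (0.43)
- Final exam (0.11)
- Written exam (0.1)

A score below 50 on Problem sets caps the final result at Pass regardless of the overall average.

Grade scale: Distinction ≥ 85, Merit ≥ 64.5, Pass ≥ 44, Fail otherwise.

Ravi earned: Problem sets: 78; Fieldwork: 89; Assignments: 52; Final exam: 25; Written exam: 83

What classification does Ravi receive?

Pass

Problem sets score 78 ≥ 50: minimum met.
Weighted total:
  Problem sets 78 × 0.09 = 7.02
  Fieldwork 89 × 0.27 = 24.03
  Assignments 52 × 0.43 = 22.36
  Final exam 25 × 0.11 = 2.75
  Written exam 83 × 0.1 = 8.3
Sum = 64.46
64.46 is ≥ 44 and < 64.5 → Pass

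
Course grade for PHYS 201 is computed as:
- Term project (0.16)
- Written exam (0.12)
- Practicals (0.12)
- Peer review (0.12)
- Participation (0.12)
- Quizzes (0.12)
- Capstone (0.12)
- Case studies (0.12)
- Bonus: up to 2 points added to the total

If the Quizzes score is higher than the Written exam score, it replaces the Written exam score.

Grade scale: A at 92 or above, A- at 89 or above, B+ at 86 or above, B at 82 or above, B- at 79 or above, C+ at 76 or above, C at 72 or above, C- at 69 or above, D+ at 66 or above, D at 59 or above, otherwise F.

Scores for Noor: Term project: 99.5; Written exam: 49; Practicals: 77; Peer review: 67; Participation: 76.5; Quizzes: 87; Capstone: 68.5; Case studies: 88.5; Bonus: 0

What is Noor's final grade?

B

Quizzes (87) > Written exam (49), so Written exam counts as 87.
Weighted total:
  Term project 99.5 × 0.16 = 15.92
  Written exam 87 × 0.12 = 10.44
  Practicals 77 × 0.12 = 9.24
  Peer review 67 × 0.12 = 8.04
  Participation 76.5 × 0.12 = 9.18
  Quizzes 87 × 0.12 = 10.44
  Capstone 68.5 × 0.12 = 8.22
  Case studies 88.5 × 0.12 = 10.62
Sum = 82.1
Bonus: 82.1 + 0 = 82.1
82.1 is ≥ 82 and < 86 → B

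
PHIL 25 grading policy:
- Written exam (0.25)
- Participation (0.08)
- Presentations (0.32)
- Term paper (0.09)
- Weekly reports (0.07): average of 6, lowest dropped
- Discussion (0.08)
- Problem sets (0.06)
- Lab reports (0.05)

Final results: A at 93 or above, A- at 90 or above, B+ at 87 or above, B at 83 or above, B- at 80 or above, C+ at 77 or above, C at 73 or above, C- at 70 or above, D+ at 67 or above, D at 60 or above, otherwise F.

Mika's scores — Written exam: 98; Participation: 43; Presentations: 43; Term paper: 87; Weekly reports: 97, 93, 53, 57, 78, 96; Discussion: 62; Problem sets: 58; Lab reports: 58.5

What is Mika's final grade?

D

Weekly reports: drop 53 → average of remaining 5 = 421/5 = 84.2
Weighted total:
  Written exam 98 × 0.25 = 24.5
  Participation 43 × 0.08 = 3.44
  Presentations 43 × 0.32 = 13.76
  Term paper 87 × 0.09 = 7.83
  Weekly reports 84.2 × 0.07 = 5.894
  Discussion 62 × 0.08 = 4.96
  Problem sets 58 × 0.06 = 3.48
  Lab reports 58.5 × 0.05 = 2.925
Sum = 66.789
66.789 is ≥ 60 and < 67 → D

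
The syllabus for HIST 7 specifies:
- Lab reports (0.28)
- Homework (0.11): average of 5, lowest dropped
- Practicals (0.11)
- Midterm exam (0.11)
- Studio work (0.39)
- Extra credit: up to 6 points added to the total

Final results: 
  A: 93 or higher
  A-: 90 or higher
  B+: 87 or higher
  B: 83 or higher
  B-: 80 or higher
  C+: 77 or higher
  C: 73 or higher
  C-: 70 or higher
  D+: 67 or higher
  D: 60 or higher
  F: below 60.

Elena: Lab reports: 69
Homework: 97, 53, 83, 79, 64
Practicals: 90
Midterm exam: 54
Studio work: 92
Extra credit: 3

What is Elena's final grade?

Homework: drop 53 → average of remaining 4 = 323/4 = 80.75
Weighted total:
  Lab reports 69 × 0.28 = 19.32
  Homework 80.75 × 0.11 = 8.8825
  Practicals 90 × 0.11 = 9.9
  Midterm exam 54 × 0.11 = 5.94
  Studio work 92 × 0.39 = 35.88
Sum = 79.9225
Extra credit: 79.9225 + 3 = 82.9225
82.9225 is ≥ 80 and < 83 → B-

B-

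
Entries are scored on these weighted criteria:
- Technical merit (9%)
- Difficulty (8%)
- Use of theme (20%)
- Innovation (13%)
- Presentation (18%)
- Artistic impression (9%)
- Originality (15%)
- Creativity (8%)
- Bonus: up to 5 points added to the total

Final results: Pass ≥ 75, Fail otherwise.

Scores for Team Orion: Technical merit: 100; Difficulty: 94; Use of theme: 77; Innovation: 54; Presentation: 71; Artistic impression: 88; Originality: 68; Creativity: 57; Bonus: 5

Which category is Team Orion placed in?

Pass

Weighted total:
  Technical merit 100 × 0.09 = 9
  Difficulty 94 × 0.08 = 7.52
  Use of theme 77 × 0.2 = 15.4
  Innovation 54 × 0.13 = 7.02
  Presentation 71 × 0.18 = 12.78
  Artistic impression 88 × 0.09 = 7.92
  Originality 68 × 0.15 = 10.2
  Creativity 57 × 0.08 = 4.56
Sum = 74.4
Bonus: 74.4 + 5 = 79.4
79.4 ≥ 75 → Pass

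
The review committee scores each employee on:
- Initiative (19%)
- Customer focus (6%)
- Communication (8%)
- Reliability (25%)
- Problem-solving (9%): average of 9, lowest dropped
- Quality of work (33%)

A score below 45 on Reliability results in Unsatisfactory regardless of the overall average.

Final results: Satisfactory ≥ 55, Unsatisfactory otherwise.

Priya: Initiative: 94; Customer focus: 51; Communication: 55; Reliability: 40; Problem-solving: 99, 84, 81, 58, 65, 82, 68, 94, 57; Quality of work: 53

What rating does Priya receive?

Unsatisfactory

Problem-solving: drop 57 → average of remaining 8 = 631/8 = 78.875
Reliability score 40 < 45: minimum not met.
Weighted total:
  Initiative 94 × 0.19 = 17.86
  Customer focus 51 × 0.06 = 3.06
  Communication 55 × 0.08 = 4.4
  Reliability 40 × 0.25 = 10
  Problem-solving 78.875 × 0.09 = 7.09875
  Quality of work 53 × 0.33 = 17.49
Sum = 59.90875
Because the Reliability minimum was not met, the result is Unsatisfactory.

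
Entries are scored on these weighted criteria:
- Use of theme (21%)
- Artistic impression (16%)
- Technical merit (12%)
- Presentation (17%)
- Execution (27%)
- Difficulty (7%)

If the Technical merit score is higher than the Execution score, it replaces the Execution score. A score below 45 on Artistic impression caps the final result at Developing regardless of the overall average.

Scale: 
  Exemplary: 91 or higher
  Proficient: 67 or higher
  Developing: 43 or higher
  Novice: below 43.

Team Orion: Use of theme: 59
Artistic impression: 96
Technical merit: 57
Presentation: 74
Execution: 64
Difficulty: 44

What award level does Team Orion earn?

Proficient

Technical merit (57) ≤ Execution (64), so Execution stays at 64.
Artistic impression score 96 ≥ 45: minimum met.
Weighted total:
  Use of theme 59 × 0.21 = 12.39
  Artistic impression 96 × 0.16 = 15.36
  Technical merit 57 × 0.12 = 6.84
  Presentation 74 × 0.17 = 12.58
  Execution 64 × 0.27 = 17.28
  Difficulty 44 × 0.07 = 3.08
Sum = 67.53
67.53 is ≥ 67 and < 91 → Proficient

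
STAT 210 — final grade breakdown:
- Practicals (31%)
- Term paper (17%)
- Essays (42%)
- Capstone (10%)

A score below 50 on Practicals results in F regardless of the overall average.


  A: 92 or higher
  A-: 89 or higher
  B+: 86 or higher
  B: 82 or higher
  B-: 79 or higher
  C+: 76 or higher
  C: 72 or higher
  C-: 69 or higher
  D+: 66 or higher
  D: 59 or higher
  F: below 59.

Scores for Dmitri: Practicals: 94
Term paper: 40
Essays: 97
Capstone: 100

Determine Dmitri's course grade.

B+

Practicals score 94 ≥ 50: minimum met.
Weighted total:
  Practicals 94 × 0.31 = 29.14
  Term paper 40 × 0.17 = 6.8
  Essays 97 × 0.42 = 40.74
  Capstone 100 × 0.1 = 10
Sum = 86.68
86.68 is ≥ 86 and < 89 → B+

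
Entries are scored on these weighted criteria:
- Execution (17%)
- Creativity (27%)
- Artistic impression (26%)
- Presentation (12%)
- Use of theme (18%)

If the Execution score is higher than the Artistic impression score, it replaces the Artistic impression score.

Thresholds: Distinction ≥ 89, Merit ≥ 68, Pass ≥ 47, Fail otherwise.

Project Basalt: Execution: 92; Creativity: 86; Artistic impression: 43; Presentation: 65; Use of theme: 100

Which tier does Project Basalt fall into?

Execution (92) > Artistic impression (43), so Artistic impression counts as 92.
Weighted total:
  Execution 92 × 0.17 = 15.64
  Creativity 86 × 0.27 = 23.22
  Artistic impression 92 × 0.26 = 23.92
  Presentation 65 × 0.12 = 7.8
  Use of theme 100 × 0.18 = 18
Sum = 88.58
88.58 is ≥ 68 and < 89 → Merit

Merit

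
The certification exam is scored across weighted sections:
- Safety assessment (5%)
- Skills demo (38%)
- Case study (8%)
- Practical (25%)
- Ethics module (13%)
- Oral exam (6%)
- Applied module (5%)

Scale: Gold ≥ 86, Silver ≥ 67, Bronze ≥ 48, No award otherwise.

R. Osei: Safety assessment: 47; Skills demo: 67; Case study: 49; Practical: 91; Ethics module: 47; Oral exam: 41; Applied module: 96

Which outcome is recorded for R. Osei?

Silver

Weighted total:
  Safety assessment 47 × 0.05 = 2.35
  Skills demo 67 × 0.38 = 25.46
  Case study 49 × 0.08 = 3.92
  Practical 91 × 0.25 = 22.75
  Ethics module 47 × 0.13 = 6.11
  Oral exam 41 × 0.06 = 2.46
  Applied module 96 × 0.05 = 4.8
Sum = 67.85
67.85 is ≥ 67 and < 86 → Silver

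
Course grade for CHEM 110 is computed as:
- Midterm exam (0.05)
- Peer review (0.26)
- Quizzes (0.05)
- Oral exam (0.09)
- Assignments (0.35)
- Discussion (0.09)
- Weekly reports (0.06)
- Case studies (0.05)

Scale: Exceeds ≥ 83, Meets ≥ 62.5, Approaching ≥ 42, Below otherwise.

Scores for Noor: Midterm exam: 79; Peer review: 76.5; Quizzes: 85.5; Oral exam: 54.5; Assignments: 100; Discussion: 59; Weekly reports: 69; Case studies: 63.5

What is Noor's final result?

Meets

Weighted total:
  Midterm exam 79 × 0.05 = 3.95
  Peer review 76.5 × 0.26 = 19.89
  Quizzes 85.5 × 0.05 = 4.275
  Oral exam 54.5 × 0.09 = 4.905
  Assignments 100 × 0.35 = 35
  Discussion 59 × 0.09 = 5.31
  Weekly reports 69 × 0.06 = 4.14
  Case studies 63.5 × 0.05 = 3.175
Sum = 80.645
80.645 is ≥ 62.5 and < 83 → Meets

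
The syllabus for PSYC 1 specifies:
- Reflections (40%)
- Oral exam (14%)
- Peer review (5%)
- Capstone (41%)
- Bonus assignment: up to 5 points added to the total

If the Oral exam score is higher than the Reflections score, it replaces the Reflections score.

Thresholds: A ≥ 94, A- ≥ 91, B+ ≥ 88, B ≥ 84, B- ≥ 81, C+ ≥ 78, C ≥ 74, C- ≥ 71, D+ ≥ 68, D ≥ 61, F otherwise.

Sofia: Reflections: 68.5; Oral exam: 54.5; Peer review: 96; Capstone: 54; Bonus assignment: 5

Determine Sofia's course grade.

Oral exam (54.5) ≤ Reflections (68.5), so Reflections stays at 68.5.
Weighted total:
  Reflections 68.5 × 0.4 = 27.4
  Oral exam 54.5 × 0.14 = 7.63
  Peer review 96 × 0.05 = 4.8
  Capstone 54 × 0.41 = 22.14
Sum = 61.97
Bonus assignment: 61.97 + 5 = 66.97
66.97 is ≥ 61 and < 68 → D

D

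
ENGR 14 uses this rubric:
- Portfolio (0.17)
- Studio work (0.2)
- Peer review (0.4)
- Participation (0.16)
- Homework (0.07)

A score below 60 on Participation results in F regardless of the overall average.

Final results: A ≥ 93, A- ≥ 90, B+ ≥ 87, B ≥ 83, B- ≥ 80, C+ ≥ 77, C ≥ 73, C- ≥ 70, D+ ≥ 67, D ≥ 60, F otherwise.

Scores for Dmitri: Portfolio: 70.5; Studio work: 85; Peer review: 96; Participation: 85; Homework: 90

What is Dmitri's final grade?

B+

Participation score 85 ≥ 60: minimum met.
Weighted total:
  Portfolio 70.5 × 0.17 = 11.985
  Studio work 85 × 0.2 = 17
  Peer review 96 × 0.4 = 38.4
  Participation 85 × 0.16 = 13.6
  Homework 90 × 0.07 = 6.3
Sum = 87.285
87.285 is ≥ 87 and < 90 → B+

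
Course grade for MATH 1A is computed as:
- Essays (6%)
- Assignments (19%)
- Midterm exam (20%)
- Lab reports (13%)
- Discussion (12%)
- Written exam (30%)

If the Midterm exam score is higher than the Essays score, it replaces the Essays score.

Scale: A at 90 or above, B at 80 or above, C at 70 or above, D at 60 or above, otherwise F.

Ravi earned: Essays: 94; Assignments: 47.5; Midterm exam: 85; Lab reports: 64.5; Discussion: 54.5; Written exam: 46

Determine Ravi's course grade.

D

Midterm exam (85) ≤ Essays (94), so Essays stays at 94.
Weighted total:
  Essays 94 × 0.06 = 5.64
  Assignments 47.5 × 0.19 = 9.025
  Midterm exam 85 × 0.2 = 17
  Lab reports 64.5 × 0.13 = 8.385
  Discussion 54.5 × 0.12 = 6.54
  Written exam 46 × 0.3 = 13.8
Sum = 60.39
60.39 is ≥ 60 and < 70 → D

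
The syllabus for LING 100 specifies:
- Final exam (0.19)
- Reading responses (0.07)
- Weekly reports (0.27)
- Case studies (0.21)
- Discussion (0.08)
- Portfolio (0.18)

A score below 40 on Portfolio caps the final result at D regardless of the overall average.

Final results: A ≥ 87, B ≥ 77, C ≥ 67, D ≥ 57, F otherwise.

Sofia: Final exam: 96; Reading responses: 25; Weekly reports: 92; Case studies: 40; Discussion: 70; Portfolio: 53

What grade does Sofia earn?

Portfolio score 53 ≥ 40: minimum met.
Weighted total:
  Final exam 96 × 0.19 = 18.24
  Reading responses 25 × 0.07 = 1.75
  Weekly reports 92 × 0.27 = 24.84
  Case studies 40 × 0.21 = 8.4
  Discussion 70 × 0.08 = 5.6
  Portfolio 53 × 0.18 = 9.54
Sum = 68.37
68.37 is ≥ 67 and < 77 → C

C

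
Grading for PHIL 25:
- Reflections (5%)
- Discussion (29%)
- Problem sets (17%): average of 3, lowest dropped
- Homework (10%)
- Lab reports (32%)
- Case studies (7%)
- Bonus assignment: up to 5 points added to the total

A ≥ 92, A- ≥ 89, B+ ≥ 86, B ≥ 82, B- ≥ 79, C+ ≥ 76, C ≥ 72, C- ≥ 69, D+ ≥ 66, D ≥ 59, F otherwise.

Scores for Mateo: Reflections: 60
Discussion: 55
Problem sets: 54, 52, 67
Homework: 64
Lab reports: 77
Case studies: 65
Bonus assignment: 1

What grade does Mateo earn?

D

Problem sets: drop 52 → average of remaining 2 = 121/2 = 60.5
Weighted total:
  Reflections 60 × 0.05 = 3
  Discussion 55 × 0.29 = 15.95
  Problem sets 60.5 × 0.17 = 10.285
  Homework 64 × 0.1 = 6.4
  Lab reports 77 × 0.32 = 24.64
  Case studies 65 × 0.07 = 4.55
Sum = 64.825
Bonus assignment: 64.825 + 1 = 65.825
65.825 is ≥ 59 and < 66 → D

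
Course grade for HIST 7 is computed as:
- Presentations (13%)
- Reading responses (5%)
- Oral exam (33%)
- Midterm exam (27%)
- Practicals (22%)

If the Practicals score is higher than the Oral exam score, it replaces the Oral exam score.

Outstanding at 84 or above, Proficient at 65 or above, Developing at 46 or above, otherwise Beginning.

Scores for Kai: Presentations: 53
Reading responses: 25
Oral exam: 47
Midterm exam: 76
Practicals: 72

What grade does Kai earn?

Proficient

Practicals (72) > Oral exam (47), so Oral exam counts as 72.
Weighted total:
  Presentations 53 × 0.13 = 6.89
  Reading responses 25 × 0.05 = 1.25
  Oral exam 72 × 0.33 = 23.76
  Midterm exam 76 × 0.27 = 20.52
  Practicals 72 × 0.22 = 15.84
Sum = 68.26
68.26 is ≥ 65 and < 84 → Proficient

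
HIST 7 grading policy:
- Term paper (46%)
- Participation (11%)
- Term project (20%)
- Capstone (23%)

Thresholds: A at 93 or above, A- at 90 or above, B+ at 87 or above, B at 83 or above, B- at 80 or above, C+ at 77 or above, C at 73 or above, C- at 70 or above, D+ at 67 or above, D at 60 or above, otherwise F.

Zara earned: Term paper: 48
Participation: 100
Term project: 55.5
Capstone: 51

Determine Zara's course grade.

F

Weighted total:
  Term paper 48 × 0.46 = 22.08
  Participation 100 × 0.11 = 11
  Term project 55.5 × 0.2 = 11.1
  Capstone 51 × 0.23 = 11.73
Sum = 55.91
55.91 < 60 → F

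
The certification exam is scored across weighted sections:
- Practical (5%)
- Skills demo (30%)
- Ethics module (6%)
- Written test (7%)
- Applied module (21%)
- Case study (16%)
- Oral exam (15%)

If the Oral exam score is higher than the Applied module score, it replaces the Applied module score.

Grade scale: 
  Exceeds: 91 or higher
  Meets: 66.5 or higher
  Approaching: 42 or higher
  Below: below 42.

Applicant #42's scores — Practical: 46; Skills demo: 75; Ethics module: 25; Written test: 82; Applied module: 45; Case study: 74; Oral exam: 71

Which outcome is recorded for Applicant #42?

Meets

Oral exam (71) > Applied module (45), so Applied module counts as 71.
Weighted total:
  Practical 46 × 0.05 = 2.3
  Skills demo 75 × 0.3 = 22.5
  Ethics module 25 × 0.06 = 1.5
  Written test 82 × 0.07 = 5.74
  Applied module 71 × 0.21 = 14.91
  Case study 74 × 0.16 = 11.84
  Oral exam 71 × 0.15 = 10.65
Sum = 69.44
69.44 is ≥ 66.5 and < 91 → Meets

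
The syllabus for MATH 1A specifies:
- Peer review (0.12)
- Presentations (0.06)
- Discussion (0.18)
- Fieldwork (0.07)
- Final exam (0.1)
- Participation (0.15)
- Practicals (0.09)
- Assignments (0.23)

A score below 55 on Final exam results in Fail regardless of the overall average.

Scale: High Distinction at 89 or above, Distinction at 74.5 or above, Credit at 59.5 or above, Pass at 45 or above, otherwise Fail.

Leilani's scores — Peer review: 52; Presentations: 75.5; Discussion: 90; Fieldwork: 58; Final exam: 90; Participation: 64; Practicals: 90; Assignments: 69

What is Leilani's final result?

Credit

Final exam score 90 ≥ 55: minimum met.
Weighted total:
  Peer review 52 × 0.12 = 6.24
  Presentations 75.5 × 0.06 = 4.53
  Discussion 90 × 0.18 = 16.2
  Fieldwork 58 × 0.07 = 4.06
  Final exam 90 × 0.1 = 9
  Participation 64 × 0.15 = 9.6
  Practicals 90 × 0.09 = 8.1
  Assignments 69 × 0.23 = 15.87
Sum = 73.6
73.6 is ≥ 59.5 and < 74.5 → Credit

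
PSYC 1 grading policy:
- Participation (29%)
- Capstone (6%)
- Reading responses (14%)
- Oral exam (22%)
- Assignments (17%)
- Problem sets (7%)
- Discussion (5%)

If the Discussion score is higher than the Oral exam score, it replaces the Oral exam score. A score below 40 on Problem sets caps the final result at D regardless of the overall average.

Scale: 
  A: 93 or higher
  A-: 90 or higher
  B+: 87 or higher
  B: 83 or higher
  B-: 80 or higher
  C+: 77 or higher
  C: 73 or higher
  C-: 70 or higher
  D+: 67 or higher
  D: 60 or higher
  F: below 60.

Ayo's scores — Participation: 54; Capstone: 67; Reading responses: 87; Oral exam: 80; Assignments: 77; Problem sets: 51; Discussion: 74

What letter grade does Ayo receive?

D+

Discussion (74) ≤ Oral exam (80), so Oral exam stays at 80.
Problem sets score 51 ≥ 40: minimum met.
Weighted total:
  Participation 54 × 0.29 = 15.66
  Capstone 67 × 0.06 = 4.02
  Reading responses 87 × 0.14 = 12.18
  Oral exam 80 × 0.22 = 17.6
  Assignments 77 × 0.17 = 13.09
  Problem sets 51 × 0.07 = 3.57
  Discussion 74 × 0.05 = 3.7
Sum = 69.82
69.82 is ≥ 67 and < 70 → D+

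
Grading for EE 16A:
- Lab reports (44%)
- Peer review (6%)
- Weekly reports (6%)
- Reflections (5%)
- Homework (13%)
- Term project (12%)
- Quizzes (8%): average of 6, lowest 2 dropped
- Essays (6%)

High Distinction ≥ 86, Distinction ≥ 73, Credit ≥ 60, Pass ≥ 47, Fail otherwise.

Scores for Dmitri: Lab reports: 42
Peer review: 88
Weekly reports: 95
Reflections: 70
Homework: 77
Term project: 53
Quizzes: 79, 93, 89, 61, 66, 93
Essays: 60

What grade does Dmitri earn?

Credit

Quizzes: drop 61, 66 → average of remaining 4 = 354/4 = 88.5
Weighted total:
  Lab reports 42 × 0.44 = 18.48
  Peer review 88 × 0.06 = 5.28
  Weekly reports 95 × 0.06 = 5.7
  Reflections 70 × 0.05 = 3.5
  Homework 77 × 0.13 = 10.01
  Term project 53 × 0.12 = 6.36
  Quizzes 88.5 × 0.08 = 7.08
  Essays 60 × 0.06 = 3.6
Sum = 60.01
60.01 is ≥ 60 and < 73 → Credit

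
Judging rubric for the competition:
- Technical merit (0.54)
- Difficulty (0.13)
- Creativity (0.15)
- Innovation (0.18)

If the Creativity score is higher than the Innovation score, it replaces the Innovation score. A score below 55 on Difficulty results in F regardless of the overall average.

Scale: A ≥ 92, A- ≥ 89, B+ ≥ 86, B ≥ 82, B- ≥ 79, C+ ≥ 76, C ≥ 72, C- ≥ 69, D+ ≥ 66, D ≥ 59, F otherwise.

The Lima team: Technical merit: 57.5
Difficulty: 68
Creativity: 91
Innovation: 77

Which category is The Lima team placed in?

Creativity (91) > Innovation (77), so Innovation counts as 91.
Difficulty score 68 ≥ 55: minimum met.
Weighted total:
  Technical merit 57.5 × 0.54 = 31.05
  Difficulty 68 × 0.13 = 8.84
  Creativity 91 × 0.15 = 13.65
  Innovation 91 × 0.18 = 16.38
Sum = 69.92
69.92 is ≥ 69 and < 72 → C-

C-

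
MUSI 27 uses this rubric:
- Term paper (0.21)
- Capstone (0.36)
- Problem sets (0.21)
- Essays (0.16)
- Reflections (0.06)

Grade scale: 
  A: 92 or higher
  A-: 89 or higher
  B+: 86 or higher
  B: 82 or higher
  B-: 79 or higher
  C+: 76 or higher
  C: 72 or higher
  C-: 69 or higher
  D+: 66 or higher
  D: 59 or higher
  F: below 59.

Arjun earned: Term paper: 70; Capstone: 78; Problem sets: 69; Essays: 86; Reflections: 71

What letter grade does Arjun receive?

Weighted total:
  Term paper 70 × 0.21 = 14.7
  Capstone 78 × 0.36 = 28.08
  Problem sets 69 × 0.21 = 14.49
  Essays 86 × 0.16 = 13.76
  Reflections 71 × 0.06 = 4.26
Sum = 75.29
75.29 is ≥ 72 and < 76 → C

C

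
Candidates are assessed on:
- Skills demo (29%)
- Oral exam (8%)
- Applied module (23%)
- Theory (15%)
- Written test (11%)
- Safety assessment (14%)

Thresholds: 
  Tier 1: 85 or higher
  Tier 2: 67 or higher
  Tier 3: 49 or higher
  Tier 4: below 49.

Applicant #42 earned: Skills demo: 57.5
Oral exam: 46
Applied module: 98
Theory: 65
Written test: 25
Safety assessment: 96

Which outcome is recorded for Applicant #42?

Tier 2

Weighted total:
  Skills demo 57.5 × 0.29 = 16.675
  Oral exam 46 × 0.08 = 3.68
  Applied module 98 × 0.23 = 22.54
  Theory 65 × 0.15 = 9.75
  Written test 25 × 0.11 = 2.75
  Safety assessment 96 × 0.14 = 13.44
Sum = 68.835
68.835 is ≥ 67 and < 85 → Tier 2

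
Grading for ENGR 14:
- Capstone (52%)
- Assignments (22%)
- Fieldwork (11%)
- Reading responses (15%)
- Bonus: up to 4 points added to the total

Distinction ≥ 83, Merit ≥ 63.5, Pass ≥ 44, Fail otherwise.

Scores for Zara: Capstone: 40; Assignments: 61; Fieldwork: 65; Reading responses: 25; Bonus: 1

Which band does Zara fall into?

Weighted total:
  Capstone 40 × 0.52 = 20.8
  Assignments 61 × 0.22 = 13.42
  Fieldwork 65 × 0.11 = 7.15
  Reading responses 25 × 0.15 = 3.75
Sum = 45.12
Bonus: 45.12 + 1 = 46.12
46.12 is ≥ 44 and < 63.5 → Pass

Pass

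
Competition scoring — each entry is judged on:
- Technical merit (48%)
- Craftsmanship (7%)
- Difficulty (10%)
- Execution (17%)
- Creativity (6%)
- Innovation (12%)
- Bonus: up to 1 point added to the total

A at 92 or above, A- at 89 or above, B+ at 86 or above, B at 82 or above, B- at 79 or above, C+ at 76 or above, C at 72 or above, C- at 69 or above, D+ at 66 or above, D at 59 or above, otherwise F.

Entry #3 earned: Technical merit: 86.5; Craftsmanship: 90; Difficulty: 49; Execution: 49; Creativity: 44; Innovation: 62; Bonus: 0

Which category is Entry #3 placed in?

Weighted total:
  Technical merit 86.5 × 0.48 = 41.52
  Craftsmanship 90 × 0.07 = 6.3
  Difficulty 49 × 0.1 = 4.9
  Execution 49 × 0.17 = 8.33
  Creativity 44 × 0.06 = 2.64
  Innovation 62 × 0.12 = 7.44
Sum = 71.13
Bonus: 71.13 + 0 = 71.13
71.13 is ≥ 69 and < 72 → C-

C-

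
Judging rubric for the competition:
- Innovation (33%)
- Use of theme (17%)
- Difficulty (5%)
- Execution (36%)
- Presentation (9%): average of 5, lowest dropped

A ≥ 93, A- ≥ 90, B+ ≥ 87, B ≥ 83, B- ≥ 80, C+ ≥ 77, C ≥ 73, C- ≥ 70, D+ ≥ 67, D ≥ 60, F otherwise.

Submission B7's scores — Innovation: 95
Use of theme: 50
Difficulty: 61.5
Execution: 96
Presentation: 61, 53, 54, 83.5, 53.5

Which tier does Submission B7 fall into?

Presentation: drop 53 → average of remaining 4 = 252/4 = 63
Weighted total:
  Innovation 95 × 0.33 = 31.35
  Use of theme 50 × 0.17 = 8.5
  Difficulty 61.5 × 0.05 = 3.075
  Execution 96 × 0.36 = 34.56
  Presentation 63 × 0.09 = 5.67
Sum = 83.155
83.155 is ≥ 83 and < 87 → B

B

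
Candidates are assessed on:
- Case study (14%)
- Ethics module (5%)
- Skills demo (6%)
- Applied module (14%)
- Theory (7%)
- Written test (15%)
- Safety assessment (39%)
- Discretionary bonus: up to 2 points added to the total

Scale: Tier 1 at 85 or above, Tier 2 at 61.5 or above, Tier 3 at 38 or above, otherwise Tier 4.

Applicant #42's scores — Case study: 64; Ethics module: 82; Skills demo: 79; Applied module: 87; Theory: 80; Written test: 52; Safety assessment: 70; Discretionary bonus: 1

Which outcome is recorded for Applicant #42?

Weighted total:
  Case study 64 × 0.14 = 8.96
  Ethics module 82 × 0.05 = 4.1
  Skills demo 79 × 0.06 = 4.74
  Applied module 87 × 0.14 = 12.18
  Theory 80 × 0.07 = 5.6
  Written test 52 × 0.15 = 7.8
  Safety assessment 70 × 0.39 = 27.3
Sum = 70.68
Discretionary bonus: 70.68 + 1 = 71.68
71.68 is ≥ 61.5 and < 85 → Tier 2

Tier 2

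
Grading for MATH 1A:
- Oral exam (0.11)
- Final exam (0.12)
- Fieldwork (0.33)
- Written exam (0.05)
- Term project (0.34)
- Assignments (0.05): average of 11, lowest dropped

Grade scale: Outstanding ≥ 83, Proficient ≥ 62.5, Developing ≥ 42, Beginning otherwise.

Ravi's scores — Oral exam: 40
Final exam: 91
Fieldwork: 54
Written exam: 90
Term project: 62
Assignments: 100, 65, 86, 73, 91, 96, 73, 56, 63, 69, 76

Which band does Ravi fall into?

Proficient

Assignments: drop 56 → average of remaining 10 = 792/10 = 79.2
Weighted total:
  Oral exam 40 × 0.11 = 4.4
  Final exam 91 × 0.12 = 10.92
  Fieldwork 54 × 0.33 = 17.82
  Written exam 90 × 0.05 = 4.5
  Term project 62 × 0.34 = 21.08
  Assignments 79.2 × 0.05 = 3.96
Sum = 62.68
62.68 is ≥ 62.5 and < 83 → Proficient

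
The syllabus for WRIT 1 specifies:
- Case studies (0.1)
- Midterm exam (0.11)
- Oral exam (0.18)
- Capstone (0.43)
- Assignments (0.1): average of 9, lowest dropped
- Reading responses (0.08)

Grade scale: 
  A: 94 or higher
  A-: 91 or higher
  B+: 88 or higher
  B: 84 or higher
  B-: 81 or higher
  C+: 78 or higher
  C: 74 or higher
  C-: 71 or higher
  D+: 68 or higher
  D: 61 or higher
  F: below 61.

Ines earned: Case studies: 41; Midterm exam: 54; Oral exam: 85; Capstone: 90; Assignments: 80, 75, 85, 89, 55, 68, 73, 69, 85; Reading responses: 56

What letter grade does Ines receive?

C

Assignments: drop 55 → average of remaining 8 = 624/8 = 78
Weighted total:
  Case studies 41 × 0.1 = 4.1
  Midterm exam 54 × 0.11 = 5.94
  Oral exam 85 × 0.18 = 15.3
  Capstone 90 × 0.43 = 38.7
  Assignments 78 × 0.1 = 7.8
  Reading responses 56 × 0.08 = 4.48
Sum = 76.32
76.32 is ≥ 74 and < 78 → C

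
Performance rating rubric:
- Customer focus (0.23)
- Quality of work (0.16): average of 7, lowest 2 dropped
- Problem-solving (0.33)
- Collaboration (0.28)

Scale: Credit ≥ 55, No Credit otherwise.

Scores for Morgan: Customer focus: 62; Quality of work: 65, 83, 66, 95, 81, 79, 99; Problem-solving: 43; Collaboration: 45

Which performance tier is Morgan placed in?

Quality of work: drop 65, 66 → average of remaining 5 = 437/5 = 87.4
Weighted total:
  Customer focus 62 × 0.23 = 14.26
  Quality of work 87.4 × 0.16 = 13.984
  Problem-solving 43 × 0.33 = 14.19
  Collaboration 45 × 0.28 = 12.6
Sum = 55.034
55.034 ≥ 55 → Credit

Credit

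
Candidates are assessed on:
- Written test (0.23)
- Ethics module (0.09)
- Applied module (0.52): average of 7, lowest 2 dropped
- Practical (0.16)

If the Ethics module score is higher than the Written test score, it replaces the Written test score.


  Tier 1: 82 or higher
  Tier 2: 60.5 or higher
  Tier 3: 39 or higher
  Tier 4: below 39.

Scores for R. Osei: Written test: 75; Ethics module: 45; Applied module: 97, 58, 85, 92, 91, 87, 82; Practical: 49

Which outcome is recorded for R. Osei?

Applied module: drop 58, 82 → average of remaining 5 = 452/5 = 90.4
Ethics module (45) ≤ Written test (75), so Written test stays at 75.
Weighted total:
  Written test 75 × 0.23 = 17.25
  Ethics module 45 × 0.09 = 4.05
  Applied module 90.4 × 0.52 = 47.008
  Practical 49 × 0.16 = 7.84
Sum = 76.148
76.148 is ≥ 60.5 and < 82 → Tier 2

Tier 2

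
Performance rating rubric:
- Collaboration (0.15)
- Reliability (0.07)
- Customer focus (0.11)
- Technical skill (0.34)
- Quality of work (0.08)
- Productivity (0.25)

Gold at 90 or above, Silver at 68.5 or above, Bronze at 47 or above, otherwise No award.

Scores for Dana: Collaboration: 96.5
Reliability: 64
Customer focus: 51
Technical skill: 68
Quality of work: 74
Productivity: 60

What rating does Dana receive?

Silver

Weighted total:
  Collaboration 96.5 × 0.15 = 14.475
  Reliability 64 × 0.07 = 4.48
  Customer focus 51 × 0.11 = 5.61
  Technical skill 68 × 0.34 = 23.12
  Quality of work 74 × 0.08 = 5.92
  Productivity 60 × 0.25 = 15
Sum = 68.605
68.605 is ≥ 68.5 and < 90 → Silver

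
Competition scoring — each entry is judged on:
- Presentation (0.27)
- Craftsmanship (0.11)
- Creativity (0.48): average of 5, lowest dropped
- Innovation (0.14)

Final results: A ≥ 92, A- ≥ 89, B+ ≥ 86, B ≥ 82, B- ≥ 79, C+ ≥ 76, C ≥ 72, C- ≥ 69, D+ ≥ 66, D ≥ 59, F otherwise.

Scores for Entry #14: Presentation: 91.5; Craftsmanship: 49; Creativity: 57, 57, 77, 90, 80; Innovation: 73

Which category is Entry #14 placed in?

C+

Creativity: drop 57 → average of remaining 4 = 304/4 = 76
Weighted total:
  Presentation 91.5 × 0.27 = 24.705
  Craftsmanship 49 × 0.11 = 5.39
  Creativity 76 × 0.48 = 36.48
  Innovation 73 × 0.14 = 10.22
Sum = 76.795
76.795 is ≥ 76 and < 79 → C+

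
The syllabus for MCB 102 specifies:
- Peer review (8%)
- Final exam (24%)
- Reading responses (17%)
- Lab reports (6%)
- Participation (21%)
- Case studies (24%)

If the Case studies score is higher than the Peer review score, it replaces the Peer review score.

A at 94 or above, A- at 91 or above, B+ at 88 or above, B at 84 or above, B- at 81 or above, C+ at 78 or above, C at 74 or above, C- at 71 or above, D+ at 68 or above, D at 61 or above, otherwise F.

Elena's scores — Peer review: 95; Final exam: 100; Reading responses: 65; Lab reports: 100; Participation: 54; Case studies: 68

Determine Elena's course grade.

Case studies (68) ≤ Peer review (95), so Peer review stays at 95.
Weighted total:
  Peer review 95 × 0.08 = 7.6
  Final exam 100 × 0.24 = 24
  Reading responses 65 × 0.17 = 11.05
  Lab reports 100 × 0.06 = 6
  Participation 54 × 0.21 = 11.34
  Case studies 68 × 0.24 = 16.32
Sum = 76.31
76.31 is ≥ 74 and < 78 → C

C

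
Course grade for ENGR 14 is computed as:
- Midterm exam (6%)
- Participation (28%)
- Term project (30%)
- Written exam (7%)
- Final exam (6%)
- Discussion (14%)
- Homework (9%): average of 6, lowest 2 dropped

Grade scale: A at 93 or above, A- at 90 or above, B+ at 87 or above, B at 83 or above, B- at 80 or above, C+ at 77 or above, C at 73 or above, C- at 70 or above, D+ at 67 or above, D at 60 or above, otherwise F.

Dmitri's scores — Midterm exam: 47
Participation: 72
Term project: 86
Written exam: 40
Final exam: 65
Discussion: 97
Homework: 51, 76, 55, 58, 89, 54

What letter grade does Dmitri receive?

Homework: drop 51, 54 → average of remaining 4 = 278/4 = 69.5
Weighted total:
  Midterm exam 47 × 0.06 = 2.82
  Participation 72 × 0.28 = 20.16
  Term project 86 × 0.3 = 25.8
  Written exam 40 × 0.07 = 2.8
  Final exam 65 × 0.06 = 3.9
  Discussion 97 × 0.14 = 13.58
  Homework 69.5 × 0.09 = 6.255
Sum = 75.315
75.315 is ≥ 73 and < 77 → C

C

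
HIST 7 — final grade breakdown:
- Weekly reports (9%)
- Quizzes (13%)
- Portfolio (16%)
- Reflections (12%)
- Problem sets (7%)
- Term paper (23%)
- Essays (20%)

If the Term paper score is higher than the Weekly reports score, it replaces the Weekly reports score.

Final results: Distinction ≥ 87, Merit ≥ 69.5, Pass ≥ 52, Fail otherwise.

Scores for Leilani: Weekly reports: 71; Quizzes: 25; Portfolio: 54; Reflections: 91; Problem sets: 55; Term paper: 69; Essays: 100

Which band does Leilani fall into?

Term paper (69) ≤ Weekly reports (71), so Weekly reports stays at 71.
Weighted total:
  Weekly reports 71 × 0.09 = 6.39
  Quizzes 25 × 0.13 = 3.25
  Portfolio 54 × 0.16 = 8.64
  Reflections 91 × 0.12 = 10.92
  Problem sets 55 × 0.07 = 3.85
  Term paper 69 × 0.23 = 15.87
  Essays 100 × 0.2 = 20
Sum = 68.92
68.92 is ≥ 52 and < 69.5 → Pass

Pass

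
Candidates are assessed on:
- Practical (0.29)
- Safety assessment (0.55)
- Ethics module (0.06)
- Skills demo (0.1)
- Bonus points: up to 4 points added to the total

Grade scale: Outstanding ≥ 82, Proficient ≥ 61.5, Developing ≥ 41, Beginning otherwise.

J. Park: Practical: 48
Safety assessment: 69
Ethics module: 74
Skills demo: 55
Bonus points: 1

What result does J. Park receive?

Proficient

Weighted total:
  Practical 48 × 0.29 = 13.92
  Safety assessment 69 × 0.55 = 37.95
  Ethics module 74 × 0.06 = 4.44
  Skills demo 55 × 0.1 = 5.5
Sum = 61.81
Bonus points: 61.81 + 1 = 62.81
62.81 is ≥ 61.5 and < 82 → Proficient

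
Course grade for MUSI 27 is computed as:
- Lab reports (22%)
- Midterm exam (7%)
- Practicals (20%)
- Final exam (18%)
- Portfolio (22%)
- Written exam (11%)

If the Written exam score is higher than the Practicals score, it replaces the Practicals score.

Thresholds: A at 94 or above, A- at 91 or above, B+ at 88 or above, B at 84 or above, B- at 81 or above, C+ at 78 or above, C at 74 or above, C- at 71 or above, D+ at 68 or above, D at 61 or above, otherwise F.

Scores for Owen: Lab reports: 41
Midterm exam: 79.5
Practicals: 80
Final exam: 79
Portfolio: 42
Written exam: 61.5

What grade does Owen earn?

F

Written exam (61.5) ≤ Practicals (80), so Practicals stays at 80.
Weighted total:
  Lab reports 41 × 0.22 = 9.02
  Midterm exam 79.5 × 0.07 = 5.565
  Practicals 80 × 0.2 = 16
  Final exam 79 × 0.18 = 14.22
  Portfolio 42 × 0.22 = 9.24
  Written exam 61.5 × 0.11 = 6.765
Sum = 60.81
60.81 < 61 → F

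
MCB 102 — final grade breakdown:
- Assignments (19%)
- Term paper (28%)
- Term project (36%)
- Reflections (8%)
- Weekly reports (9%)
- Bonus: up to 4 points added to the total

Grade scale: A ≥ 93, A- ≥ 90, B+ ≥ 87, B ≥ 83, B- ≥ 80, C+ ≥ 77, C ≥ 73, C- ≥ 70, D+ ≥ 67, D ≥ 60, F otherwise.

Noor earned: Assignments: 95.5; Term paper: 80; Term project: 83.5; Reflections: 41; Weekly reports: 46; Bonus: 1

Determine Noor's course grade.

Weighted total:
  Assignments 95.5 × 0.19 = 18.145
  Term paper 80 × 0.28 = 22.4
  Term project 83.5 × 0.36 = 30.06
  Reflections 41 × 0.08 = 3.28
  Weekly reports 46 × 0.09 = 4.14
Sum = 78.025
Bonus: 78.025 + 1 = 79.025
79.025 is ≥ 77 and < 80 → C+

C+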